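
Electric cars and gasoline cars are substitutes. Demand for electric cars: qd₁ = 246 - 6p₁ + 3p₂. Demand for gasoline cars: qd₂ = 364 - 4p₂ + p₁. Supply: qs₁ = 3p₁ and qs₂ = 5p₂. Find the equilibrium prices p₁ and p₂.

p₁ = 551/13, p₂ = 587/13

Market 1: 246 - 6p₁ + 3p₂ = 3p₁ → 9p₁ - 3p₂ = 246.
Market 2: 9p₂ - p₁ = 364.
Eliminating p₂: 9×(1) + 3×(2) gives 78p₁ = 3306, so p₁ = 551/13.
Back-substitute into (2): p₂ = (364 + 1×551/13) / 9 = 587/13.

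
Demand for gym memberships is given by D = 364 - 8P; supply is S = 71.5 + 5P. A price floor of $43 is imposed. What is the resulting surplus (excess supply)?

Surplus = 266.5

Equilibrium price would be P* = 22.5, so the floor at 43 binds.
At P = 43: D = 20, S = 286.5.
Surplus = 286.5 − 20 = 266.5.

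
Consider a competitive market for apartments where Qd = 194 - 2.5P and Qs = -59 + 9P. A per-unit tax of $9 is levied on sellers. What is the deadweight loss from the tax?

Deadweight loss = 3645/46

Pre-tax equilibrium: P* = 22, Q* = 139.
Tax on sellers shifts supply to Qs = -59 + 9(P − 9) = -140 + 9P.
194 - 2.5P = -140 + 9P gives buyer price Pb = 668/23; sellers receive Ps = 668/23 − 9 = 461/23.
New quantity: Q = 194 − 2.5(668/23) = 2792/23.
DWL = ½ × 9 × (139 − 2792/23) = 3645/46.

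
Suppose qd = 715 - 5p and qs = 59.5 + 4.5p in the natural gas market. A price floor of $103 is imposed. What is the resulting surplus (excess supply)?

Surplus = 323

Equilibrium price would be p* = 69, so the floor at 103 binds.
At p = 103: qd = 200, qs = 523.
Surplus = 523 − 200 = 323.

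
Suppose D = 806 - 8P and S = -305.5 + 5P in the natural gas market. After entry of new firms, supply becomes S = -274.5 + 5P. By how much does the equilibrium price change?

ΔP = -31/13

Original equilibrium: P* = 85.5, Q* = 122.
New equilibrium: 806 - 8P = -274.5 + 5P, so 1080.5 = 13P and P' = 2161/26; Q' = 806 − 8(2161/26) = 1834/13.
Change in price: 2161/26 − 85.5 = -31/13.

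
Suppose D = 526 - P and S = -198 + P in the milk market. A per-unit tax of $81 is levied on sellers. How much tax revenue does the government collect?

Tax revenue = 10003.5

Pre-tax equilibrium: P* = 362, Q* = 164.
Tax on sellers shifts supply to S = -198 + 1(P − 81) = -279 + P.
526 - P = -279 + P gives buyer price Pb = 402.5; sellers receive Ps = 402.5 − 81 = 321.5.
New quantity: Q = 526 − 1(402.5) = 123.5.
Revenue = 81 × 123.5 = 10003.5.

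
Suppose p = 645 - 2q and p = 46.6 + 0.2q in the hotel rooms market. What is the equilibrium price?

p* = 101

Set the two price expressions equal: 645 - 2q = 46.6 + 0.2q.
598.4 = 2.2q, so q* = 272.
p* = 645 − (2)(272) = 101.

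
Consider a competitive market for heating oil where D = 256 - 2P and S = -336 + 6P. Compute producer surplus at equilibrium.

Equilibrium: 256 - 2P = -336 + 6P gives P* = 74, Q* = 108.
Supply starts at P = 56 (where S = 0).
PS = ½(74 − 56)(108) = 972.

Producer surplus = 972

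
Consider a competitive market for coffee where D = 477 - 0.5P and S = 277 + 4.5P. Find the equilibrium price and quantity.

P* = 40, Q* = 457

Set D = S: 477 - 0.5P = 277 + 4.5P.
200 = 5P, so P* = 40.
Q* = 477 − 0.5(40) = 457.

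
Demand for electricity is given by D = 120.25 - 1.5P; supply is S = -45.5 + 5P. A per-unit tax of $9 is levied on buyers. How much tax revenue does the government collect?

Pre-tax equilibrium: P* = 25.5, Q* = 82.
Tax on buyers shifts demand to D = 120.25 − 1.5(P + 9) = 106.75 - 1.5P.
106.75 - 1.5P = -45.5 + 5P gives seller price Ps = 609/26; buyers pay Pb = 609/26 + 9 = 843/26.
New quantity: Q = 120.25 − 1.5(843/26) = 931/13.
Revenue = 9 × 931/13 = 8379/13.

Tax revenue = 8379/13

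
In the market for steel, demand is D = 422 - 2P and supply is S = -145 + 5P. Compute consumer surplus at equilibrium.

Equilibrium: 422 - 2P = -145 + 5P gives P* = 81, Q* = 260.
Demand choke price (D = 0): P = 211.
CS = ½(211 − 81)(260) = 16900.

Consumer surplus = 16900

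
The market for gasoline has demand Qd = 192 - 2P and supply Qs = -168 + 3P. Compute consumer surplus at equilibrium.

Equilibrium: 192 - 2P = -168 + 3P gives P* = 72, Q* = 48.
Demand choke price (Qd = 0): P = 96.
CS = ½(96 − 72)(48) = 576.

Consumer surplus = 576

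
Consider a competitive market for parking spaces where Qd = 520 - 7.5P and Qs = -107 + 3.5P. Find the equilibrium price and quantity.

P* = 57, Q* = 92.5

Set Qd = Qs: 520 - 7.5P = -107 + 3.5P.
627 = 11P, so P* = 57.
Q* = 520 − 7.5(57) = 92.5.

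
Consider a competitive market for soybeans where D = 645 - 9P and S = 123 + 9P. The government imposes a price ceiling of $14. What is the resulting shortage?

Shortage = 270

Equilibrium price would be P* = 29, so the ceiling at 14 binds.
At P = 14: D = 645 − 9(14) = 519, S = 123 + 9(14) = 249.
Shortage = 519 − 249 = 270.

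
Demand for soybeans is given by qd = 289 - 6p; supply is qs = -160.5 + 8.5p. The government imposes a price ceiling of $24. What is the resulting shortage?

Shortage = 101.5

Equilibrium price would be p* = 31, so the ceiling at 24 binds.
At p = 24: qd = 289 − 6(24) = 145, qs = -160.5 + 8.5(24) = 43.5.
Shortage = 145 − 43.5 = 101.5.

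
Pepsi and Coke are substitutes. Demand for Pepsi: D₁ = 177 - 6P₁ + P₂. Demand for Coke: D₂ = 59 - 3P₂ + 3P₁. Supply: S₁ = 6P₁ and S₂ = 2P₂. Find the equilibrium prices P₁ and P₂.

P₁ = 944/57, P₂ = 413/19

Market 1: 177 - 6P₁ + P₂ = 6P₁ → 12P₁ - P₂ = 177.
Market 2: 5P₂ - 3P₁ = 59.
Eliminating P₂: 5×(1) + 1×(2) gives 57P₁ = 944, so P₁ = 944/57.
Back-substitute into (2): P₂ = (59 + 3×944/57) / 5 = 413/19.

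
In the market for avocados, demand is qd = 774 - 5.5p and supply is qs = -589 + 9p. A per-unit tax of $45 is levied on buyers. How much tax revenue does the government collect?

Pre-tax equilibrium: p* = 94, q* = 257.
Tax on buyers shifts demand to qd = 774 − 5.5(p + 45) = 526.5 - 5.5p.
526.5 - 5.5p = -589 + 9p gives seller price ps = 2231/29; buyers pay pb = 2231/29 + 45 = 3536/29.
New quantity: q = 774 − 5.5(3536/29) = 2998/29.
Revenue = 45 × 2998/29 = 134910/29.

Tax revenue = 134910/29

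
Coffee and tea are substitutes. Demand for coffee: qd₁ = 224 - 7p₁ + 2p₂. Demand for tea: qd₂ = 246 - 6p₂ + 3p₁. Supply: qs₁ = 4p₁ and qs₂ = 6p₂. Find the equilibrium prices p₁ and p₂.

p₁ = 530/21, p₂ = 563/21

Market 1: 224 - 7p₁ + 2p₂ = 4p₁ → 11p₁ - 2p₂ = 224.
Market 2: 12p₂ - 3p₁ = 246.
Eliminating p₂: 12×(1) + 2×(2) gives 126p₁ = 3180, so p₁ = 530/21.
Back-substitute into (2): p₂ = (246 + 3×530/21) / 12 = 563/21.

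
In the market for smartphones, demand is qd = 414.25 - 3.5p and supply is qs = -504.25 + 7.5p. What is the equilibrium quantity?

q* = 122

Set qd = qs: 414.25 - 3.5p = -504.25 + 7.5p.
918.5 = 11p, so p* = 83.5.
q* = 414.25 − 3.5(83.5) = 122.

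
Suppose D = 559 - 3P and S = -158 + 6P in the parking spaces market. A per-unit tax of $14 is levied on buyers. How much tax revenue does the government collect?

Tax revenue = 4088

Pre-tax equilibrium: P* = 239/3, Q* = 320.
Tax on buyers shifts demand to D = 559 − 3(P + 14) = 517 - 3P.
517 - 3P = -158 + 6P gives seller price Ps = 75; buyers pay Pb = 75 + 14 = 89.
New quantity: Q = 559 − 3(89) = 292.
Revenue = 14 × 292 = 4088.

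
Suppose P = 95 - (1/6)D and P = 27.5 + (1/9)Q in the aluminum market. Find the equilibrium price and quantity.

P* = 54.5, Q* = 243

Set the two price expressions equal: 95 - (1/6)Q = 27.5 + (1/9)Q.
67.5 = (5/18)Q, so Q* = 243.
P* = 95 − (1/6)(243) = 54.5.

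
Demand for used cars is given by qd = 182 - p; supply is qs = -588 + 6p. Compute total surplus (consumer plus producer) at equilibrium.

Equilibrium: 182 - p = -588 + 6p gives p* = 110, q* = 72.
Demand choke price: p = 182; supply starts at p = 98.
CS = ½(182 − 110)(72) = 2592; PS = ½(110 − 98)(72) = 432.

Total surplus = 3024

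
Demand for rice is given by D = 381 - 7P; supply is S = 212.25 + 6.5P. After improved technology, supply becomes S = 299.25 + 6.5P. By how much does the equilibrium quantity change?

ΔQ = 406/9

Original equilibrium: P* = 12.5, Q* = 293.5.
New equilibrium: 381 - 7P = 299.25 + 6.5P, so 81.75 = 13.5P and P' = 109/18; Q' = 381 − 7(109/18) = 6095/18.
Change in quantity: 6095/18 − 293.5 = 406/9.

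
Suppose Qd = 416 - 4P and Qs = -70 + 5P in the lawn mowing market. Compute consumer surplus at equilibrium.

Consumer surplus = 5000

Equilibrium: 416 - 4P = -70 + 5P gives P* = 54, Q* = 200.
Demand choke price (Qd = 0): P = 104.
CS = ½(104 − 54)(200) = 5000.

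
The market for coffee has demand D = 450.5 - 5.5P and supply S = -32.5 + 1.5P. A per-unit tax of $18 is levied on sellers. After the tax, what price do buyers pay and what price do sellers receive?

Pre-tax equilibrium: P* = 69, Q* = 71.
Tax on sellers shifts supply to S = -32.5 + 1.5(P − 18) = -59.5 + 1.5P.
450.5 - 5.5P = -59.5 + 1.5P gives buyer price Pb = 510/7; sellers receive Ps = 510/7 − 18 = 384/7.
New quantity: Q = 450.5 − 5.5(510/7) = 697/14.

Buyers pay 510/7, sellers receive 384/7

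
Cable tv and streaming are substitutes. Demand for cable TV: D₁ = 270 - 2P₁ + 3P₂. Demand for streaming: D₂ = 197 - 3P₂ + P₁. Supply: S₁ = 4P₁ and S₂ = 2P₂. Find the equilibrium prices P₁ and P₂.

Market 1: 270 - 2P₁ + 3P₂ = 4P₁ → 6P₁ - 3P₂ = 270.
Market 2: 5P₂ - P₁ = 197.
Eliminating P₂: 5×(1) + 3×(2) gives 27P₁ = 1941, so P₁ = 647/9.
Back-substitute into (2): P₂ = (197 + 1×647/9) / 5 = 484/9.

P₁ = 647/9, P₂ = 484/9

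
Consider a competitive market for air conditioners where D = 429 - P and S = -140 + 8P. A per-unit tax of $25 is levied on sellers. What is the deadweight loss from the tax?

Deadweight loss = 2500/9

Pre-tax equilibrium: P* = 569/9, Q* = 3292/9.
Tax on sellers shifts supply to S = -140 + 8(P − 25) = -340 + 8P.
429 - P = -340 + 8P gives buyer price Pb = 769/9; sellers receive Ps = 769/9 − 25 = 544/9.
New quantity: Q = 429 − 1(769/9) = 3092/9.
DWL = ½ × 25 × (3292/9 − 3092/9) = 2500/9.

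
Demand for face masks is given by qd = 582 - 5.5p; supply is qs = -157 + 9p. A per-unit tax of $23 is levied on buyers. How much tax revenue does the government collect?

Tax revenue = 148856/29

Pre-tax equilibrium: p* = 1478/29, q* = 8749/29.
Tax on buyers shifts demand to qd = 582 − 5.5(p + 23) = 455.5 - 5.5p.
455.5 - 5.5p = -157 + 9p gives seller price ps = 1225/29; buyers pay pb = 1225/29 + 23 = 1892/29.
New quantity: q = 582 − 5.5(1892/29) = 6472/29.
Revenue = 23 × 6472/29 = 148856/29.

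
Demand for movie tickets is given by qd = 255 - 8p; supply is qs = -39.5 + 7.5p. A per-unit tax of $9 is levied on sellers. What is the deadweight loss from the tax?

Deadweight loss = 4860/31

Pre-tax equilibrium: p* = 19, q* = 103.
Tax on sellers shifts supply to qs = -39.5 + 7.5(p − 9) = -107 + 7.5p.
255 - 8p = -107 + 7.5p gives buyer price pb = 724/31; sellers receive ps = 724/31 − 9 = 445/31.
New quantity: q = 255 − 8(724/31) = 2113/31.
DWL = ½ × 9 × (103 − 2113/31) = 4860/31.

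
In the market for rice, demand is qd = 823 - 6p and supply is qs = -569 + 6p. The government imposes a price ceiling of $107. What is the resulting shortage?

Equilibrium price would be p* = 116, so the ceiling at 107 binds.
At p = 107: qd = 823 − 6(107) = 181, qs = -569 + 6(107) = 73.
Shortage = 181 − 73 = 108.

Shortage = 108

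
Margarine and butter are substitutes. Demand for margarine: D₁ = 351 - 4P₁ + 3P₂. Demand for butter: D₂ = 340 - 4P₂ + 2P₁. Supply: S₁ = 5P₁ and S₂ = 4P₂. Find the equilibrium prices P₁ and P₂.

P₁ = 58, P₂ = 57

Market 1: 351 - 4P₁ + 3P₂ = 5P₁ → 9P₁ - 3P₂ = 351.
Market 2: 8P₂ - 2P₁ = 340.
Eliminating P₂: 8×(1) + 3×(2) gives 66P₁ = 3828, so P₁ = 58.
Back-substitute into (2): P₂ = (340 + 2×58) / 8 = 57.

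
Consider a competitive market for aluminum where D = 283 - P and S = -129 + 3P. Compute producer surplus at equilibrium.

Equilibrium: 283 - P = -129 + 3P gives P* = 103, Q* = 180.
Supply starts at P = 43 (where S = 0).
PS = ½(103 − 43)(180) = 5400.

Producer surplus = 5400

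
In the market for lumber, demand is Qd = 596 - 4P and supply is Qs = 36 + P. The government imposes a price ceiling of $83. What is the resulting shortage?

Shortage = 145

Equilibrium price would be P* = 112, so the ceiling at 83 binds.
At P = 83: Qd = 596 − 4(83) = 264, Qs = 36 + 1(83) = 119.
Shortage = 264 − 119 = 145.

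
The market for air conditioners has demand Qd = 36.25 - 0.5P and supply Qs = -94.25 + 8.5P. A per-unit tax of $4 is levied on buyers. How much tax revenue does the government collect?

Tax revenue = 976/9

Pre-tax equilibrium: P* = 14.5, Q* = 29.
Tax on buyers shifts demand to Qd = 36.25 − 0.5(P + 4) = 34.25 - 0.5P.
34.25 - 0.5P = -94.25 + 8.5P gives seller price Ps = 257/18; buyers pay Pb = 257/18 + 4 = 329/18.
New quantity: Q = 36.25 − 0.5(329/18) = 244/9.
Revenue = 4 × 244/9 = 976/9.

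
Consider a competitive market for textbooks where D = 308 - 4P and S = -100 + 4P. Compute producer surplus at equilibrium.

Producer surplus = 1352

Equilibrium: 308 - 4P = -100 + 4P gives P* = 51, Q* = 104.
Supply starts at P = 25 (where S = 0).
PS = ½(51 − 25)(104) = 1352.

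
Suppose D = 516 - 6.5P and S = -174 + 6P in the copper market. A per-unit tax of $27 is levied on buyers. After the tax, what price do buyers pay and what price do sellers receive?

Pre-tax equilibrium: P* = 55.2, Q* = 157.2.
Tax on buyers shifts demand to D = 516 − 6.5(P + 27) = 340.5 - 6.5P.
340.5 - 6.5P = -174 + 6P gives seller price Ps = 41.16; buyers pay Pb = 41.16 + 27 = 68.16.
New quantity: Q = 516 − 6.5(68.16) = 72.96.

Buyers pay $68.16, sellers receive $41.16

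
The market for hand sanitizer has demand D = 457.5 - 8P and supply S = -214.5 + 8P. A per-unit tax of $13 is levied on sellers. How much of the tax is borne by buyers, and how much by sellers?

Pre-tax equilibrium: P* = 42, Q* = 121.5.
Tax on sellers shifts supply to S = -214.5 + 8(P − 13) = -318.5 + 8P.
457.5 - 8P = -318.5 + 8P gives buyer price Pb = 48.5; sellers receive Ps = 48.5 − 13 = 35.5.
New quantity: Q = 457.5 − 8(48.5) = 69.5.
Buyer burden = 48.5 − 42 = 6.5; seller burden = 42 − 35.5 = 6.5.

Buyers bear $6.5, sellers bear $6.5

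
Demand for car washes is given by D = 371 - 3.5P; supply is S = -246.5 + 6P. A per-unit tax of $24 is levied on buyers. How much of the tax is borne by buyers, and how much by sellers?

Pre-tax equilibrium: P* = 65, Q* = 143.5.
Tax on buyers shifts demand to D = 371 − 3.5(P + 24) = 287 - 3.5P.
287 - 3.5P = -246.5 + 6P gives seller price Ps = 1067/19; buyers pay Pb = 1067/19 + 24 = 1523/19.
New quantity: Q = 371 − 3.5(1523/19) = 3437/38.
Buyer burden = 1523/19 − 65 = 288/19; seller burden = 65 − 1067/19 = 168/19.

Buyers bear 288/19, sellers bear 168/19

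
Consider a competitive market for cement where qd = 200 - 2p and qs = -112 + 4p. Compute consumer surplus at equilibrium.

Consumer surplus = 2304

Equilibrium: 200 - 2p = -112 + 4p gives p* = 52, q* = 96.
Demand choke price (qd = 0): p = 100.
CS = ½(100 − 52)(96) = 2304.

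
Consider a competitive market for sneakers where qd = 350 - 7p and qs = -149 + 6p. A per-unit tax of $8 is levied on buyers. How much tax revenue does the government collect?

Pre-tax equilibrium: p* = 499/13, q* = 1057/13.
Tax on buyers shifts demand to qd = 350 − 7(p + 8) = 294 - 7p.
294 - 7p = -149 + 6p gives seller price ps = 443/13; buyers pay pb = 443/13 + 8 = 547/13.
New quantity: q = 350 − 7(547/13) = 721/13.
Revenue = 8 × 721/13 = 5768/13.

Tax revenue = 5768/13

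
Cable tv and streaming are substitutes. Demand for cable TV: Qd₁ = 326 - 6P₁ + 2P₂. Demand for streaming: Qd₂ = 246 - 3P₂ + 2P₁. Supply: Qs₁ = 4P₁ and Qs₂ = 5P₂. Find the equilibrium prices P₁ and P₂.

P₁ = 775/19, P₂ = 778/19

Market 1: 326 - 6P₁ + 2P₂ = 4P₁ → 10P₁ - 2P₂ = 326.
Market 2: 8P₂ - 2P₁ = 246.
Eliminating P₂: 8×(1) + 2×(2) gives 76P₁ = 3100, so P₁ = 775/19.
Back-substitute into (2): P₂ = (246 + 2×775/19) / 8 = 778/19.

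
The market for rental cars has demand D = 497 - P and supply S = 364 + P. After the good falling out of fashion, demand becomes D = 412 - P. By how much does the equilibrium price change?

Original equilibrium: P* = 66.5, Q* = 430.5.
New equilibrium: 412 - P = 364 + P, so 48 = 2P and P' = 24; Q' = 412 − 1(24) = 388.
Change in price: 24 − 66.5 = -42.5.

ΔP = -42.5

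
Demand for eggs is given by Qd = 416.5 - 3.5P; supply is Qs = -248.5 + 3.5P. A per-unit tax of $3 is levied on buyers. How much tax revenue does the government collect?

Tax revenue = 236.25

Pre-tax equilibrium: P* = 95, Q* = 84.
Tax on buyers shifts demand to Qd = 416.5 − 3.5(P + 3) = 406 - 3.5P.
406 - 3.5P = -248.5 + 3.5P gives seller price Ps = 93.5; buyers pay Pb = 93.5 + 3 = 96.5.
New quantity: Q = 416.5 − 3.5(96.5) = 78.75.
Revenue = 3 × 78.75 = 236.25.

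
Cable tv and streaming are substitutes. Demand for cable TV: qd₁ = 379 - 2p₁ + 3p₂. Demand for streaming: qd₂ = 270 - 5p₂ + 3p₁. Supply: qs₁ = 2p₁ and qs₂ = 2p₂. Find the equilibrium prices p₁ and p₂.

Market 1: 379 - 2p₁ + 3p₂ = 2p₁ → 4p₁ - 3p₂ = 379.
Market 2: 7p₂ - 3p₁ = 270.
Eliminating p₂: 7×(1) + 3×(2) gives 19p₁ = 3463, so p₁ = 3463/19.
Back-substitute into (2): p₂ = (270 + 3×3463/19) / 7 = 2217/19.

p₁ = 3463/19, p₂ = 2217/19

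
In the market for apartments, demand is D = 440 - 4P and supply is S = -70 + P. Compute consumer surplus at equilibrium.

Equilibrium: 440 - 4P = -70 + P gives P* = 102, Q* = 32.
Demand choke price (D = 0): P = 110.
CS = ½(110 − 102)(32) = 128.

Consumer surplus = 128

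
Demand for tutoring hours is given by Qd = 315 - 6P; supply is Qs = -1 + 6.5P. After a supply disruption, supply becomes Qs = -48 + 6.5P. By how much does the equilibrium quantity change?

ΔQ = -22.56

Original equilibrium: P* = 25.28, Q* = 163.32.
New equilibrium: 315 - 6P = -48 + 6.5P, so 363 = 12.5P and P' = 29.04; Q' = 315 − 6(29.04) = 140.76.
Change in quantity: 140.76 − 163.32 = -22.56.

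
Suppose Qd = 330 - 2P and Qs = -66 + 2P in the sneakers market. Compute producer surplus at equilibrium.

Equilibrium: 330 - 2P = -66 + 2P gives P* = 99, Q* = 132.
Supply starts at P = 33 (where Qs = 0).
PS = ½(99 − 33)(132) = 4356.

Producer surplus = 4356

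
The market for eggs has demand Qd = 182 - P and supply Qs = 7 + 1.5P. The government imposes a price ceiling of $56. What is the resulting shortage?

Equilibrium price would be P* = 70, so the ceiling at 56 binds.
At P = 56: Qd = 182 − 1(56) = 126, Qs = 7 + 1.5(56) = 91.
Shortage = 126 − 91 = 35.

Shortage = 35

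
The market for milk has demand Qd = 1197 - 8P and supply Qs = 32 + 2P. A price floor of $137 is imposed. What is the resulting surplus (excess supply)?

Surplus = 205

Equilibrium price would be P* = 116.5, so the floor at 137 binds.
At P = 137: Qd = 101, Qs = 306.
Surplus = 306 − 101 = 205.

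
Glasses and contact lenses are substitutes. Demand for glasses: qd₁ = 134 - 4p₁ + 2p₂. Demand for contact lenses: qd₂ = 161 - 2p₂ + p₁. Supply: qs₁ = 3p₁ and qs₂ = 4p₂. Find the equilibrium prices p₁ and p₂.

p₁ = 28.15, p₂ = 31.525

Market 1: 134 - 4p₁ + 2p₂ = 3p₁ → 7p₁ - 2p₂ = 134.
Market 2: 6p₂ - p₁ = 161.
Eliminating p₂: 6×(1) + 2×(2) gives 40p₁ = 1126, so p₁ = 28.15.
Back-substitute into (2): p₂ = (161 + 1×28.15) / 6 = 31.525.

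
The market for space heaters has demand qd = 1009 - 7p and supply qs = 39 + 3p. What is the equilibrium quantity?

q* = 330

Set qd = qs: 1009 - 7p = 39 + 3p.
970 = 10p, so p* = 97.
q* = 1009 − 7(97) = 330.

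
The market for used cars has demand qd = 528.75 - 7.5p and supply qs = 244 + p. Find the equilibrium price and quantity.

p* = 33.5, q* = 277.5

Set qd = qs: 528.75 - 7.5p = 244 + p.
284.75 = 8.5p, so p* = 33.5.
q* = 528.75 − 7.5(33.5) = 277.5.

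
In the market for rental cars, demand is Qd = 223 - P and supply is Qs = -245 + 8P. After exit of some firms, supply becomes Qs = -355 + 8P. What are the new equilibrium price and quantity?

P' = 578/9, Q' = 1429/9

Original equilibrium: P* = 52, Q* = 171.
New equilibrium: 223 - P = -355 + 8P, so 578 = 9P and P' = 578/9; Q' = 223 − 1(578/9) = 1429/9.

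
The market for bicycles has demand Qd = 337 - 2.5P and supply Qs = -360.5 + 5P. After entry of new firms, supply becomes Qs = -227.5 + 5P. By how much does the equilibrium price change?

ΔP = -266/15

Original equilibrium: P* = 93, Q* = 104.5.
New equilibrium: 337 - 2.5P = -227.5 + 5P, so 564.5 = 7.5P and P' = 1129/15; Q' = 337 − 2.5(1129/15) = 893/6.
Change in price: 1129/15 − 93 = -266/15.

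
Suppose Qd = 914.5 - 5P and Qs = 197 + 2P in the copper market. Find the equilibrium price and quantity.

Set Qd = Qs: 914.5 - 5P = 197 + 2P.
717.5 = 7P, so P* = 102.5.
Q* = 914.5 − 5(102.5) = 402.

P* = 102.5, Q* = 402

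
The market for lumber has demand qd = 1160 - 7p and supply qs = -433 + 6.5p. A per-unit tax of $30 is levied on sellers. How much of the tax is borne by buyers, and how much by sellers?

Buyers bear 130/9, sellers bear 140/9

Pre-tax equilibrium: p* = 118, q* = 334.
Tax on sellers shifts supply to qs = -433 + 6.5(p − 30) = -628 + 6.5p.
1160 - 7p = -628 + 6.5p gives buyer price pb = 1192/9; sellers receive ps = 1192/9 − 30 = 922/9.
New quantity: q = 1160 − 7(1192/9) = 2096/9.
Buyer burden = 1192/9 − 118 = 130/9; seller burden = 118 − 922/9 = 140/9.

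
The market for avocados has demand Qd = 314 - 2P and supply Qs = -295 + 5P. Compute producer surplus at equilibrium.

Producer surplus = 1960

Equilibrium: 314 - 2P = -295 + 5P gives P* = 87, Q* = 140.
Supply starts at P = 59 (where Qs = 0).
PS = ½(87 − 59)(140) = 1960.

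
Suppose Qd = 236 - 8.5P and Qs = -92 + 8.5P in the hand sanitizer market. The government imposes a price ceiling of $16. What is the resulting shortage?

Shortage = 56

Equilibrium price would be P* = 328/17, so the ceiling at 16 binds.
At P = 16: Qd = 236 − 8.5(16) = 100, Qs = -92 + 8.5(16) = 44.
Shortage = 100 − 44 = 56.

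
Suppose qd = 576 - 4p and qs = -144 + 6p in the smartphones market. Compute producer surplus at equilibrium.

Producer surplus = 6912

Equilibrium: 576 - 4p = -144 + 6p gives p* = 72, q* = 288.
Supply starts at p = 24 (where qs = 0).
PS = ½(72 − 24)(288) = 6912.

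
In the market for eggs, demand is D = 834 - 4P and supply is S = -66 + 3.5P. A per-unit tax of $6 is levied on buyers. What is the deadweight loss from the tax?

Pre-tax equilibrium: P* = 120, Q* = 354.
Tax on buyers shifts demand to D = 834 − 4(P + 6) = 810 - 4P.
810 - 4P = -66 + 3.5P gives seller price Ps = 116.8; buyers pay Pb = 116.8 + 6 = 122.8.
New quantity: Q = 834 − 4(122.8) = 342.8.
DWL = ½ × 6 × (354 − 342.8) = 33.6.

Deadweight loss = 33.6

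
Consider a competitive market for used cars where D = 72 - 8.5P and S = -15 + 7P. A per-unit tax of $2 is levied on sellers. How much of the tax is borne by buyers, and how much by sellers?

Buyers bear 28/31, sellers bear 34/31

Pre-tax equilibrium: P* = 174/31, Q* = 753/31.
Tax on sellers shifts supply to S = -15 + 7(P − 2) = -29 + 7P.
72 - 8.5P = -29 + 7P gives buyer price Pb = 202/31; sellers receive Ps = 202/31 − 2 = 140/31.
New quantity: Q = 72 − 8.5(202/31) = 515/31.
Buyer burden = 202/31 − 174/31 = 28/31; seller burden = 174/31 − 140/31 = 34/31.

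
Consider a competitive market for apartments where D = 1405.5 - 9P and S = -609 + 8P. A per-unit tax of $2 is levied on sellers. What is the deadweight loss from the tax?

Pre-tax equilibrium: P* = 118.5, Q* = 339.
Tax on sellers shifts supply to S = -609 + 8(P − 2) = -625 + 8P.
1405.5 - 9P = -625 + 8P gives buyer price Pb = 4061/34; sellers receive Ps = 4061/34 − 2 = 3993/34.
New quantity: Q = 1405.5 − 9(4061/34) = 5619/17.
DWL = ½ × 2 × (339 − 5619/17) = 144/17.

Deadweight loss = 144/17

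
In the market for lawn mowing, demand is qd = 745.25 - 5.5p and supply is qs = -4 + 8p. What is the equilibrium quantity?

Set qd = qs: 745.25 - 5.5p = -4 + 8p.
749.25 = 13.5p, so p* = 55.5.
q* = 745.25 − 5.5(55.5) = 440.

q* = 440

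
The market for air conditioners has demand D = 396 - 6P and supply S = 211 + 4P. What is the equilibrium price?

P* = 18.5

Set D = S: 396 - 6P = 211 + 4P.
185 = 10P, so P* = 18.5.
Q* = 396 − 6(18.5) = 285.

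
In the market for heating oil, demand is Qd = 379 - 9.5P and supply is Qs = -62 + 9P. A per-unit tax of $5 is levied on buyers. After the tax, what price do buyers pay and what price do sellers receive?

Buyers pay 972/37, sellers receive 787/37

Pre-tax equilibrium: P* = 882/37, Q* = 5644/37.
Tax on buyers shifts demand to Qd = 379 − 9.5(P + 5) = 331.5 - 9.5P.
331.5 - 9.5P = -62 + 9P gives seller price Ps = 787/37; buyers pay Pb = 787/37 + 5 = 972/37.
New quantity: Q = 379 − 9.5(972/37) = 4789/37.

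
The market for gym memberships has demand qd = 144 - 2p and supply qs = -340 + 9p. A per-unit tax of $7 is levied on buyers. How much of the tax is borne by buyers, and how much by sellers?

Pre-tax equilibrium: p* = 44, q* = 56.
Tax on buyers shifts demand to qd = 144 − 2(p + 7) = 130 - 2p.
130 - 2p = -340 + 9p gives seller price ps = 470/11; buyers pay pb = 470/11 + 7 = 547/11.
New quantity: q = 144 − 2(547/11) = 490/11.
Buyer burden = 547/11 − 44 = 63/11; seller burden = 44 − 470/11 = 14/11.

Buyers bear 63/11, sellers bear 14/11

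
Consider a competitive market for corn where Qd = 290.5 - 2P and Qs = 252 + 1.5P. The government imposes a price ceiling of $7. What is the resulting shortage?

Shortage = 14

Equilibrium price would be P* = 11, so the ceiling at 7 binds.
At P = 7: Qd = 290.5 − 2(7) = 276.5, Qs = 252 + 1.5(7) = 262.5.
Shortage = 276.5 − 262.5 = 14.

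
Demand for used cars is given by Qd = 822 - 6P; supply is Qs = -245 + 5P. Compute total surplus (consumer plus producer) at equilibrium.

Total surplus = 10560

Equilibrium: 822 - 6P = -245 + 5P gives P* = 97, Q* = 240.
Demand choke price: P = 137; supply starts at P = 49.
CS = ½(137 − 97)(240) = 4800; PS = ½(97 − 49)(240) = 5760.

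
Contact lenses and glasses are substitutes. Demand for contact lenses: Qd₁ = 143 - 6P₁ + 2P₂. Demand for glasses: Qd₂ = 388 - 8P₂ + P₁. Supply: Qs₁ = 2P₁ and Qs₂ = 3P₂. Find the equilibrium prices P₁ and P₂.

Market 1: 143 - 6P₁ + 2P₂ = 2P₁ → 8P₁ - 2P₂ = 143.
Market 2: 11P₂ - P₁ = 388.
Eliminating P₂: 11×(1) + 2×(2) gives 86P₁ = 2349, so P₁ = 2349/86.
Back-substitute into (2): P₂ = (388 + 1×2349/86) / 11 = 3247/86.

P₁ = 2349/86, P₂ = 3247/86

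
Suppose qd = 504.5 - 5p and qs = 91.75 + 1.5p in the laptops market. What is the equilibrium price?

Set qd = qs: 504.5 - 5p = 91.75 + 1.5p.
412.75 = 6.5p, so p* = 63.5.
q* = 504.5 − 5(63.5) = 187.

p* = 63.5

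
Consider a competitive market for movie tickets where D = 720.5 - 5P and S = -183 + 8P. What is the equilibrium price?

P* = 69.5

Set D = S: 720.5 - 5P = -183 + 8P.
903.5 = 13P, so P* = 69.5.
Q* = 720.5 − 5(69.5) = 373.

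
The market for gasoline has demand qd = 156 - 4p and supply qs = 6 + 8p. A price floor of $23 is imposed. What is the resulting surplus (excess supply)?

Equilibrium price would be p* = 12.5, so the floor at 23 binds.
At p = 23: qd = 64, qs = 190.
Surplus = 190 − 64 = 126.

Surplus = 126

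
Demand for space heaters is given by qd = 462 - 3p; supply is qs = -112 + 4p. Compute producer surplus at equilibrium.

Equilibrium: 462 - 3p = -112 + 4p gives p* = 82, q* = 216.
Supply starts at p = 28 (where qs = 0).
PS = ½(82 − 28)(216) = 5832.

Producer surplus = 5832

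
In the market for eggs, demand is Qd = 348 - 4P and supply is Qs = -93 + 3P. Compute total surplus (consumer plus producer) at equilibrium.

Equilibrium: 348 - 4P = -93 + 3P gives P* = 63, Q* = 96.
Demand choke price: P = 87; supply starts at P = 31.
CS = ½(87 − 63)(96) = 1152; PS = ½(63 − 31)(96) = 1536.

Total surplus = 2688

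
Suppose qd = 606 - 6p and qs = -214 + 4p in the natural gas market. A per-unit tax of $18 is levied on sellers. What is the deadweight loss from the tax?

Deadweight loss = 388.8

Pre-tax equilibrium: p* = 82, q* = 114.
Tax on sellers shifts supply to qs = -214 + 4(p − 18) = -286 + 4p.
606 - 6p = -286 + 4p gives buyer price pb = 89.2; sellers receive ps = 89.2 − 18 = 71.2.
New quantity: q = 606 − 6(89.2) = 70.8.
DWL = ½ × 18 × (114 − 70.8) = 388.8.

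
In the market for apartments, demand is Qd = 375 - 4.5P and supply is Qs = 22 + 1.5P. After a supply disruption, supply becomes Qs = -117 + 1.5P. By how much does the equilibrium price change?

ΔP = 139/6

Original equilibrium: P* = 353/6, Q* = 110.25.
New equilibrium: 375 - 4.5P = -117 + 1.5P, so 492 = 6P and P' = 82; Q' = 375 − 4.5(82) = 6.
Change in price: 82 − 353/6 = 139/6.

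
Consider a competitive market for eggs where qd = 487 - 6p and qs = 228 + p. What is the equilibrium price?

p* = 37

Set qd = qs: 487 - 6p = 228 + p.
259 = 7p, so p* = 37.
q* = 487 − 6(37) = 265.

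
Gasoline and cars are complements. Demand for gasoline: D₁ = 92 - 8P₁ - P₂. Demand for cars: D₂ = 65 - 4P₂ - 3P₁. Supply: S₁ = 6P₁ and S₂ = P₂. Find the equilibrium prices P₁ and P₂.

P₁ = 395/67, P₂ = 634/67

Market 1: 92 - 8P₁ - P₂ = 6P₁ → 14P₁ + P₂ = 92.
Market 2: 5P₂ + 3P₁ = 65.
Eliminating P₂: 5×(1) − 1×(2) gives 67P₁ = 395, so P₁ = 395/67.
Back-substitute into (2): P₂ = (65 − 3×395/67) / 5 = 634/67.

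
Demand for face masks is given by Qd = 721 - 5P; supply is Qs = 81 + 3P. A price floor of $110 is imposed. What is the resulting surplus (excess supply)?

Surplus = 240

Equilibrium price would be P* = 80, so the floor at 110 binds.
At P = 110: Qd = 171, Qs = 411.
Surplus = 411 − 171 = 240.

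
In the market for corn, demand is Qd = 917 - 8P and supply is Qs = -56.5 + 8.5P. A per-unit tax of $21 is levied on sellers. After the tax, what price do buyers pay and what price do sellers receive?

Pre-tax equilibrium: P* = 59, Q* = 445.
Tax on sellers shifts supply to Qs = -56.5 + 8.5(P − 21) = -235 + 8.5P.
917 - 8P = -235 + 8.5P gives buyer price Pb = 768/11; sellers receive Ps = 768/11 − 21 = 537/11.
New quantity: Q = 917 − 8(768/11) = 3943/11.

Buyers pay 768/11, sellers receive 537/11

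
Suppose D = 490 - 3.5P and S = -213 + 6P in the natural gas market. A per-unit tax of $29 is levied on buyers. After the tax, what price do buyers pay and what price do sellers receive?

Buyers pay 1754/19, sellers receive 1203/19

Pre-tax equilibrium: P* = 74, Q* = 231.
Tax on buyers shifts demand to D = 490 − 3.5(P + 29) = 388.5 - 3.5P.
388.5 - 3.5P = -213 + 6P gives seller price Ps = 1203/19; buyers pay Pb = 1203/19 + 29 = 1754/19.
New quantity: Q = 490 − 3.5(1754/19) = 3171/19.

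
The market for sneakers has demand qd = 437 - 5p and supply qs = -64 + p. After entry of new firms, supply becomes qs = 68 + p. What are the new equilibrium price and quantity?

p' = 61.5, q' = 129.5

Original equilibrium: p* = 83.5, q* = 19.5.
New equilibrium: 437 - 5p = 68 + p, so 369 = 6p and p' = 61.5; q' = 437 − 5(61.5) = 129.5.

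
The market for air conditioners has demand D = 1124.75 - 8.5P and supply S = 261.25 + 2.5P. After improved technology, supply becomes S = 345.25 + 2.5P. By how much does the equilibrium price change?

Original equilibrium: P* = 78.5, Q* = 457.5.
New equilibrium: 1124.75 - 8.5P = 345.25 + 2.5P, so 779.5 = 11P and P' = 1559/22; Q' = 1124.75 − 8.5(1559/22) = 11493/22.
Change in price: 1559/22 − 78.5 = -84/11.

ΔP = -84/11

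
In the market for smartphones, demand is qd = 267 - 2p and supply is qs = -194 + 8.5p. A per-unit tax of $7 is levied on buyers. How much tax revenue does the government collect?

Tax revenue = 1175

Pre-tax equilibrium: p* = 922/21, q* = 3763/21.
Tax on buyers shifts demand to qd = 267 − 2(p + 7) = 253 - 2p.
253 - 2p = -194 + 8.5p gives seller price ps = 298/7; buyers pay pb = 298/7 + 7 = 347/7.
New quantity: q = 267 − 2(347/7) = 1175/7.
Revenue = 7 × 1175/7 = 1175.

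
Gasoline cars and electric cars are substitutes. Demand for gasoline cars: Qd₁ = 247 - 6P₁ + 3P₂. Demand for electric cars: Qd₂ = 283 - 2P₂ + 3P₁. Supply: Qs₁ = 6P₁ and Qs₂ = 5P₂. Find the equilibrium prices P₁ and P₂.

Market 1: 247 - 6P₁ + 3P₂ = 6P₁ → 12P₁ - 3P₂ = 247.
Market 2: 7P₂ - 3P₁ = 283.
Eliminating P₂: 7×(1) + 3×(2) gives 75P₁ = 2578, so P₁ = 2578/75.
Back-substitute into (2): P₂ = (283 + 3×2578/75) / 7 = 55.16.

P₁ = 2578/75, P₂ = 55.16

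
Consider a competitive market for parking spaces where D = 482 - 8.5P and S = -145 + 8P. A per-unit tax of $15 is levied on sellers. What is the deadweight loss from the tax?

Deadweight loss = 5100/11

Pre-tax equilibrium: P* = 38, Q* = 159.
Tax on sellers shifts supply to S = -145 + 8(P − 15) = -265 + 8P.
482 - 8.5P = -265 + 8P gives buyer price Pb = 498/11; sellers receive Ps = 498/11 − 15 = 333/11.
New quantity: Q = 482 − 8.5(498/11) = 1069/11.
DWL = ½ × 15 × (159 − 1069/11) = 5100/11.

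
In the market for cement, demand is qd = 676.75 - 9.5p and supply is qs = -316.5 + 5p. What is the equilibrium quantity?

q* = 26

Set qd = qs: 676.75 - 9.5p = -316.5 + 5p.
993.25 = 14.5p, so p* = 68.5.
q* = 676.75 − 9.5(68.5) = 26.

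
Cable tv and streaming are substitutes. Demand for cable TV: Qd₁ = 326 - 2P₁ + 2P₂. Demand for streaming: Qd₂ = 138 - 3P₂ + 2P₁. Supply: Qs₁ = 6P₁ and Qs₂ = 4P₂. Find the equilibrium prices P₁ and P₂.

P₁ = 1279/26, P₂ = 439/13

Market 1: 326 - 2P₁ + 2P₂ = 6P₁ → 8P₁ - 2P₂ = 326.
Market 2: 7P₂ - 2P₁ = 138.
Eliminating P₂: 7×(1) + 2×(2) gives 52P₁ = 2558, so P₁ = 1279/26.
Back-substitute into (2): P₂ = (138 + 2×1279/26) / 7 = 439/13.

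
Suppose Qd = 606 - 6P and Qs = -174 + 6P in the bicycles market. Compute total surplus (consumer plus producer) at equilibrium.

Total surplus = 7776

Equilibrium: 606 - 6P = -174 + 6P gives P* = 65, Q* = 216.
Demand choke price: P = 101; supply starts at P = 29.
CS = ½(101 − 65)(216) = 3888; PS = ½(65 − 29)(216) = 3888.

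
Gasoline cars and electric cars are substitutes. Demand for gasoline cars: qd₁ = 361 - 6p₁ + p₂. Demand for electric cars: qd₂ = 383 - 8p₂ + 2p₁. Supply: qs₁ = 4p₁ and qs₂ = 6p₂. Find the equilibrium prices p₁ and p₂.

Market 1: 361 - 6p₁ + p₂ = 4p₁ → 10p₁ - p₂ = 361.
Market 2: 14p₂ - 2p₁ = 383.
Eliminating p₂: 14×(1) + 1×(2) gives 138p₁ = 5437, so p₁ = 5437/138.
Back-substitute into (2): p₂ = (383 + 2×5437/138) / 14 = 2276/69.

p₁ = 5437/138, p₂ = 2276/69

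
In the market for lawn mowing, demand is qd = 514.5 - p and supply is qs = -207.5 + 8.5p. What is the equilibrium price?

Set qd = qs: 514.5 - p = -207.5 + 8.5p.
722 = 9.5p, so p* = 76.
q* = 514.5 − 1(76) = 438.5.

p* = 76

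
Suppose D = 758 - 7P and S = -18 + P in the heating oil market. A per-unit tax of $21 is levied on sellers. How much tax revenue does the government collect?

Pre-tax equilibrium: P* = 97, Q* = 79.
Tax on sellers shifts supply to S = -18 + 1(P − 21) = -39 + P.
758 - 7P = -39 + P gives buyer price Pb = 99.625; sellers receive Ps = 99.625 − 21 = 78.625.
New quantity: Q = 758 − 7(99.625) = 60.625.
Revenue = 21 × 60.625 = 1273.125.

Tax revenue = 1273.125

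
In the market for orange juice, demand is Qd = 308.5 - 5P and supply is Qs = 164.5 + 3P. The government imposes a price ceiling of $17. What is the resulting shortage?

Equilibrium price would be P* = 18, so the ceiling at 17 binds.
At P = 17: Qd = 308.5 − 5(17) = 223.5, Qs = 164.5 + 3(17) = 215.5.
Shortage = 223.5 − 215.5 = 8.

Shortage = 8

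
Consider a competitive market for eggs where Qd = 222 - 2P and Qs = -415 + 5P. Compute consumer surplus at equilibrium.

Equilibrium: 222 - 2P = -415 + 5P gives P* = 91, Q* = 40.
Demand choke price (Qd = 0): P = 111.
CS = ½(111 − 91)(40) = 400.

Consumer surplus = 400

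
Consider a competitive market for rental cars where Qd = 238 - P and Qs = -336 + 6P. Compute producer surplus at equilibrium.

Producer surplus = 2028

Equilibrium: 238 - P = -336 + 6P gives P* = 82, Q* = 156.
Supply starts at P = 56 (where Qs = 0).
PS = ½(82 − 56)(156) = 2028.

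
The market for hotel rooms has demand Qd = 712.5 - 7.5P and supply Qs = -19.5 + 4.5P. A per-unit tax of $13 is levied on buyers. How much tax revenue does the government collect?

Pre-tax equilibrium: P* = 61, Q* = 255.
Tax on buyers shifts demand to Qd = 712.5 − 7.5(P + 13) = 615 - 7.5P.
615 - 7.5P = -19.5 + 4.5P gives seller price Ps = 52.875; buyers pay Pb = 52.875 + 13 = 65.875.
New quantity: Q = 712.5 − 7.5(65.875) = 218.4375.
Revenue = 13 × 218.4375 = 2839.6875.

Tax revenue = 2839.6875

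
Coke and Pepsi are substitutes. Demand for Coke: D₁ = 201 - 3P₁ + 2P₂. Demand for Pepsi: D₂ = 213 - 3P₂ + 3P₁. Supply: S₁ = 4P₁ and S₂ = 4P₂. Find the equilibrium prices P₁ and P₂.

P₁ = 1833/43, P₂ = 2094/43

Market 1: 201 - 3P₁ + 2P₂ = 4P₁ → 7P₁ - 2P₂ = 201.
Market 2: 7P₂ - 3P₁ = 213.
Eliminating P₂: 7×(1) + 2×(2) gives 43P₁ = 1833, so P₁ = 1833/43.
Back-substitute into (2): P₂ = (213 + 3×1833/43) / 7 = 2094/43.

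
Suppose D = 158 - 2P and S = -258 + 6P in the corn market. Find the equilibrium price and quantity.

P* = 52, Q* = 54

Set D = S: 158 - 2P = -258 + 6P.
416 = 8P, so P* = 52.
Q* = 158 − 2(52) = 54.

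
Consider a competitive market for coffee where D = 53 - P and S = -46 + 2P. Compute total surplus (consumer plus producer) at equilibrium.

Total surplus = 300

Equilibrium: 53 - P = -46 + 2P gives P* = 33, Q* = 20.
Demand choke price: P = 53; supply starts at P = 23.
CS = ½(53 − 33)(20) = 200; PS = ½(33 − 23)(20) = 100.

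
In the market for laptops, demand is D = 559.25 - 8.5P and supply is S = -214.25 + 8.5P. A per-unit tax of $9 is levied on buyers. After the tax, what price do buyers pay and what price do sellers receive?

Pre-tax equilibrium: P* = 45.5, Q* = 172.5.
Tax on buyers shifts demand to D = 559.25 − 8.5(P + 9) = 482.75 - 8.5P.
482.75 - 8.5P = -214.25 + 8.5P gives seller price Ps = 41; buyers pay Pb = 41 + 9 = 50.
New quantity: Q = 559.25 − 8.5(50) = 134.25.

Buyers pay $50, sellers receive $41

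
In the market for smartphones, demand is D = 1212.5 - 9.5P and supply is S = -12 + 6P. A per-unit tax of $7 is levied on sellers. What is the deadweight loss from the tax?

Deadweight loss = 2793/31

Pre-tax equilibrium: P* = 79, Q* = 462.
Tax on sellers shifts supply to S = -12 + 6(P − 7) = -54 + 6P.
1212.5 - 9.5P = -54 + 6P gives buyer price Pb = 2533/31; sellers receive Ps = 2533/31 − 7 = 2316/31.
New quantity: Q = 1212.5 − 9.5(2533/31) = 13524/31.
DWL = ½ × 7 × (462 − 13524/31) = 2793/31.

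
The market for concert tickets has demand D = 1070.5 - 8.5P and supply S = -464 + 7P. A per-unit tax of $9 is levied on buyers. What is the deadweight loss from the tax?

Deadweight loss = 9639/62

Pre-tax equilibrium: P* = 99, Q* = 229.
Tax on buyers shifts demand to D = 1070.5 − 8.5(P + 9) = 994 - 8.5P.
994 - 8.5P = -464 + 7P gives seller price Ps = 2916/31; buyers pay Pb = 2916/31 + 9 = 3195/31.
New quantity: Q = 1070.5 − 8.5(3195/31) = 6028/31.
DWL = ½ × 9 × (229 − 6028/31) = 9639/62.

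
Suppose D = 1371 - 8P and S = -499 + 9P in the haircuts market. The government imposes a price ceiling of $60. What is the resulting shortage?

Equilibrium price would be P* = 110, so the ceiling at 60 binds.
At P = 60: D = 1371 − 8(60) = 891, S = -499 + 9(60) = 41.
Shortage = 891 − 41 = 850.

Shortage = 850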